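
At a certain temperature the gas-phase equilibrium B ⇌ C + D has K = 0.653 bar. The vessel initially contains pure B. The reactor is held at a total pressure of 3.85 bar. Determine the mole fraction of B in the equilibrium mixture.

y_B = 0.448

Basis: 1 mol B initially; let X = conversion of B. Extent ξ = X.
Moles: n_B = 1 − X; n_C = X; n_D = X.
Summing: n_T = 1 + X.
With p_i = (n_i/n_T)P, K = p_C p_D / (p_B).
Substituting and setting equal to 0.653 bar gives a polynomial in X; the root in (0,1) is X = 0.381.
Then n_B = 0.619, n_T = 1.38, so y_B = 0.448.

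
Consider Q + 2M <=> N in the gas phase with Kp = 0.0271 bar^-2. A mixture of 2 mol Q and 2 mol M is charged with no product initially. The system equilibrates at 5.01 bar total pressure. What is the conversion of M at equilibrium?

X = 0.229

Let X = conversion of M (basis 2 mol M); extent of reaction ξ = X.
At extent ξ: n_Q = 2 − X; n_M = 2 − 2X; n_N = X.
Summing: n_T = 4 − 2X.
y_i = n_i/n_T, p_i = y_i·P. Kp = p_N / (p_Q p_M^2).
Substituting and setting equal to 0.0271 bar^-2 gives a polynomial in X; the root in (0,1) is X = 0.229.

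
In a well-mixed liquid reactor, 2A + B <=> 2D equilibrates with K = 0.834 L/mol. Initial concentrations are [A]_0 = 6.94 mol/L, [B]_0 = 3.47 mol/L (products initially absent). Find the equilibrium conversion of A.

Let X = conversion of A; extent ξ = 6.94X/2 mol/L.
Concentrations: [A] = 6.94 − 6.94X; [B] = 3.47 − 3.47X; [D] = 6.94X.
K = [D]^2 / ([A]^2 [B]).
Solving K = 0.834 for X ∈ (0,1): X = 0.537.

X = 0.537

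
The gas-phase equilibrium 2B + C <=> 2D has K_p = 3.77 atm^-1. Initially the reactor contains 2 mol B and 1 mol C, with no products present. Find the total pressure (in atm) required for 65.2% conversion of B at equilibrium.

Let X = conversion of B (basis 2 mol B); extent of reaction ξ = X.
Moles: n_B = 2 − 2X; n_C = 1 − X; n_D = 2X.
n_T = Σnᵢ = 3 − X.
K_p = p_D^2 / (p_B^2 p_C) with p_i = (n_i/n_T)·P.
At X = 0.652: the mole-fraction product g(X) = Π y_i^ν_i = 23.68. Since K_p = g(X)·P^{-1}, P = (g/K_p)^(1/1) = (23.68/3.77)^(1/1) = 6.28 atm.

P = 6.28 atm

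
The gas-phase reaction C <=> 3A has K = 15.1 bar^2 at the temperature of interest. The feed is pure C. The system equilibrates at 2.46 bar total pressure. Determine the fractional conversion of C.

Basis: 1 mol C initially; let X = conversion of C. Extent ξ = X.
At extent ξ: n_C = 1 − X; n_A = 3X.
n_T = Σnᵢ = 1 + 2X.
y_i = n_i/n_T, p_i = y_i·P. K = p_A^3 / (p_C).
Substituting and setting equal to 15.1 bar^2 gives a polynomial in X; the root in (0,1) is X = 0.567.

X = 0.567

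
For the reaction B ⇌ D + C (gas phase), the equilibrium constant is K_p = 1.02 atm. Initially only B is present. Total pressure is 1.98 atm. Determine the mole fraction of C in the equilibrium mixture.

y_C = 0.368

Let X = conversion of B (basis 1 mol B); extent of reaction ξ = X.
Moles: n_B = 1 − X; n_D = X; n_C = X.
Total moles n_T = 1 + X.
With p_i = (n_i/n_T)P, K_p = p_D p_C / (p_B).
Equating to 1.02 atm and solving on 0 < X < 1: X = 0.583.
Then n_C = 0.583, n_T = 1.58, so y_C = 0.368.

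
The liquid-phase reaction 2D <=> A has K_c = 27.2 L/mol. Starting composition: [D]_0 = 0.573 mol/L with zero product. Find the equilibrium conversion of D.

X = 0.836

Let X = conversion of D; extent ξ = 0.573X/2 mol/L.
Concentrations: [D] = 0.573 − 0.573X; [A] = 0.286X.
K_c = [A] / ([D]^2).
Setting equal to 27.2 and solving for X on (0,1) gives X = 0.836.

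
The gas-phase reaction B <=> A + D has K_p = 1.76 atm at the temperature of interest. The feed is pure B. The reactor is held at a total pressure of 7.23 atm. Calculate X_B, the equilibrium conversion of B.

X = 0.442

Take 1 mol B as basis and let X be its fractional conversion, so ξ = X.
Species balance: n_B = 1 − X; n_A = X; n_D = X.
n_T = Σnᵢ = 1 + X.
Mole fractions y_i = n_i/n_T; K_p = p_A p_D / (p_B) with p_i = y_i·P.
Equating to 1.76 atm and solving on 0 < X < 1: X = 0.442.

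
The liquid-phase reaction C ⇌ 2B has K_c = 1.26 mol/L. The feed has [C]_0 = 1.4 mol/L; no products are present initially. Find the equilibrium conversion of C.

X = 0.375

Let X = conversion of C; extent ξ = 1.4·X mol/L.
Concentrations: [C] = 1.4 − 1.4X; [B] = 2.8X.
K_c = [B]^2 / ([C]).
Equating to 1.26 mol/L: the physical root is X = 0.375.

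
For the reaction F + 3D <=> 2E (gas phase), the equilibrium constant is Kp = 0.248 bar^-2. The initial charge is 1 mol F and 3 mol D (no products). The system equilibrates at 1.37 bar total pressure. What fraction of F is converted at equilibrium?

Take 1 mol F as basis and let X be its fractional conversion, so ξ = X.
Mole table: n_F = 1 − X; n_D = 3 − 3X; n_E = 2X.
Summing: n_T = 4 − 2X.
Mole fractions y_i = n_i/n_T; Kp = p_E^2 / (p_F p_D^3) with p_i = y_i·P.
Substituting and setting equal to 0.248 bar^-2 gives a polynomial in X; the root in (0,1) is X = 0.272.

X = 0.272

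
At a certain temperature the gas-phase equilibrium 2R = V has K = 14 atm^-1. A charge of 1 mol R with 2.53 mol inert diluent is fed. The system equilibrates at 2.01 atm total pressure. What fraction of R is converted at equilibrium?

X = 0.790

Let X = conversion of R (basis 1 mol R); extent of reaction ξ = 0.5X.
At extent ξ: n_R = 1 − X; n_V = 0.5X; n_I = 2.53 (inert).
n_T = Σnᵢ = 3.53 − 0.5X.
Mole fractions y_i = n_i/n_T; K = p_V / (p_R^2) with p_i = y_i·P.
Setting this equal to 14 atm^-1 and taking the physical root (0 < X < 1) gives X = 0.790.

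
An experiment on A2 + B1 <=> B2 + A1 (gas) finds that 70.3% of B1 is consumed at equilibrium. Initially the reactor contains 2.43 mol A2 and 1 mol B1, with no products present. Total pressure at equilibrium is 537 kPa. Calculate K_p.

K_p = 0.964

Take 1 mol B1 as basis and let X be its fractional conversion, so ξ = X.
Mole table: n_A2 = 2.43 − X; n_B1 = 1 − X; n_B2 = X; n_A1 = X.
n_T stays at 3.43 (no change in mole number).
At X = 0.703: n_A2 = 1.73, n_B1 = 0.297, n_B2 = 0.703, n_A1 = 0.703, n_T = 3.43.
p_i = (n_i/n_T)·P. K_p = p_B2 p_A1 / (p_A2 p_B1) = 0.964.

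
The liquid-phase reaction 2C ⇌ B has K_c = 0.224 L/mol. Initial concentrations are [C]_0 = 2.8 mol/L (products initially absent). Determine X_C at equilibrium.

Let X = conversion of C; extent ξ = 2.8X/2 mol/L.
Concentrations: [C] = 2.8 − 2.8X; [B] = 1.4X.
K_c = [B] / ([C]^2).
Setting equal to 0.224 and solving for X on (0,1) gives X = 0.421.

X = 0.421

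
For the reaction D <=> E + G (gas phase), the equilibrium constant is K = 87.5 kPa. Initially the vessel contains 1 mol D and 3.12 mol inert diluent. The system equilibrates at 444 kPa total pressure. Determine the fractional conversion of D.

X = 0.606

Take 1 mol D as basis and let X be its fractional conversion, so ξ = X.
At extent ξ: n_D = 1 − X; n_E = X; n_G = X; n_I = 3.12 (inert).
n_T = Σnᵢ = 4.12 + X.
y_i = n_i/n_T, p_i = y_i·P. K = p_E p_G / (p_D).
Equating to 87.5 kPa and solving on 0 < X < 1: X = 0.606.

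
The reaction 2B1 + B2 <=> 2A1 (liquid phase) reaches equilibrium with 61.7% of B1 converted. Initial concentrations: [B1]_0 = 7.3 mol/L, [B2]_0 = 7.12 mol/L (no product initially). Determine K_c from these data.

Let X = conversion of B1.
Concentrations: [B1] = 7.3 − 7.3X; [B2] = 7.12 − 3.65X; [A1] = 7.3X.
At X = 0.617: [B1] = 2.8, [B2] = 4.87, [A1] = 4.5.
K_c = [A1]^2 / ([B1]^2 [B2]) = 0.533 L/mol.

K_c = 0.533 L/mol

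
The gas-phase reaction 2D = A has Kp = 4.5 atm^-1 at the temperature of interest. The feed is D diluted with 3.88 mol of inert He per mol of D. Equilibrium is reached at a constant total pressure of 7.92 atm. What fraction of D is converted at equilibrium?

Basis: 1 mol D initially; let X = conversion of D. Extent ξ = 0.5X.
At extent ξ: n_D = 1 − X; n_A = 0.5X; n_I = 3.88 (inert).
Total moles n_T = 4.88 − 0.5X.
Mole fractions y_i = n_i/n_T; Kp = p_A / (p_D^2) with p_i = y_i·P.
Setting this equal to 4.5 atm^-1 and taking the physical root (0 < X < 1) gives X = 0.779.

X = 0.779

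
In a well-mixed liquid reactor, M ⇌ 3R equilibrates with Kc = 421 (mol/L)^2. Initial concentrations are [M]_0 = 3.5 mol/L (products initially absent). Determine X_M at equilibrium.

Let X = conversion of M; extent ξ = 3.5·X mol/L.
Concentrations: [M] = 3.5 − 3.5X; [R] = 10.5X.
Kc = [R]^3 / ([M]).
This equals 421 at X = 0.714 (the root in 0 < X < 1).

X = 0.714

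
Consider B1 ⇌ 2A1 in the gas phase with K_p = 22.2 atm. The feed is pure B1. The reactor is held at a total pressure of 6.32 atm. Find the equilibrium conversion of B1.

Basis: 1 mol B1 initially; let X = conversion of B1. Extent ξ = X.
Moles: n_B1 = 1 − X; n_A1 = 2X.
Summing: n_T = 1 + X.
y_i = n_i/n_T, p_i = y_i·P. K_p = p_A1^2 / (p_B1).
Setting this equal to 22.2 atm and taking the physical root (0 < X < 1) gives X = 0.684.

X = 0.684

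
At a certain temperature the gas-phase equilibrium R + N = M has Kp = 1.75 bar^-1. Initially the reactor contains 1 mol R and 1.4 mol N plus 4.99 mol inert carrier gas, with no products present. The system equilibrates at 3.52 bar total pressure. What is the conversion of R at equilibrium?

X = 0.456

Basis: 1 mol R initially; let X = conversion of R. Extent ξ = X.
Moles: n_R = 1 − X; n_N = 1.4 − X; n_M = X; n_I = 4.99 (inert).
Summing: n_T = 7.39 − X.
With p_i = (n_i/n_T)P, Kp = p_M / (p_R p_N).
This yields a degree-2 equation in X; solving on (0,1), X = 0.456.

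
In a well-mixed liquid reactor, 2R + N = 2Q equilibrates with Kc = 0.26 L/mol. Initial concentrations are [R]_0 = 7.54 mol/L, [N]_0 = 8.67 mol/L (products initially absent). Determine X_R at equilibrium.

X = 0.566

Let X = conversion of R; extent ξ = 7.54X/2 mol/L.
Concentrations: [R] = 7.54 − 7.54X; [N] = 8.67 − 3.77X; [Q] = 7.54X.
Kc = [Q]^2 / ([R]^2 [N]).
This equals 0.26 at X = 0.566 (the root in 0 < X < 1).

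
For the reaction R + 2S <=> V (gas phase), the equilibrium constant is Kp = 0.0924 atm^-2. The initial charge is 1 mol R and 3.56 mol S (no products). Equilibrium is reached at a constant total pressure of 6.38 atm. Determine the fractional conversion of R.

X = 0.645

Let X = conversion of R (basis 1 mol R); extent of reaction ξ = X.
Moles: n_R = 1 − X; n_S = 3.56 − 2X; n_V = X.
Total moles n_T = 4.56 − 2X.
y_i = n_i/n_T, p_i = y_i·P. Kp = p_V / (p_R p_S^2).
This yields a degree-3 equation in X; solving on (0,1), X = 0.645.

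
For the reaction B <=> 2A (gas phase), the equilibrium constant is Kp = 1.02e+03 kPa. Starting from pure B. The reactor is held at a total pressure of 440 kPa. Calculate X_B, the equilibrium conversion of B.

X = 0.606

Let X = conversion of B (basis 1 mol B); extent of reaction ξ = X.
Species balance: n_B = 1 − X; n_A = 2X.
n_T = Σnᵢ = 1 + X.
With p_i = (n_i/n_T)P, Kp = p_A^2 / (p_B).
Equating to 1.02e+03 kPa and solving on 0 < X < 1: X = 0.606.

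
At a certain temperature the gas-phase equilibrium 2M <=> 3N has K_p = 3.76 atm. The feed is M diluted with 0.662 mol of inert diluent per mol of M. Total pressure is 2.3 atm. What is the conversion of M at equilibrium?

X = 0.564

Take 1 mol M as basis and let X be its fractional conversion, so ξ = 0.5X.
Mole table: n_M = 1 − X; n_N = 1.5X; n_I = 0.662 (inert).
Total moles n_T = 1.66 + 0.5X.
Mole fractions y_i = n_i/n_T; K_p = p_N^3 / (p_M^2) with p_i = y_i·P.
Substituting and setting equal to 3.76 atm gives a polynomial in X; the root in (0,1) is X = 0.564.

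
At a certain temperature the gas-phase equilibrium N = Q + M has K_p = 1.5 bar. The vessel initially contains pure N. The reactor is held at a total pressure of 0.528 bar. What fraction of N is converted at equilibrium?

X = 0.860

Basis: 1 mol N initially; let X = conversion of N. Extent ξ = X.
Mole table: n_N = 1 − X; n_Q = X; n_M = X.
n_T = Σnᵢ = 1 + X.
y_i = n_i/n_T, p_i = y_i·P. K_p = p_Q p_M / (p_N).
Equating to 1.5 bar and solving on 0 < X < 1: X = 0.860.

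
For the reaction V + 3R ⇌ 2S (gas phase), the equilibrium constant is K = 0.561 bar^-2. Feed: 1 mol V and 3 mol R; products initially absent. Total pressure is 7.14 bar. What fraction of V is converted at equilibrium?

X = 0.645

Let X = conversion of V (basis 1 mol V); extent of reaction ξ = X.
Moles: n_V = 1 − X; n_R = 3 − 3X; n_S = 2X.
Total moles n_T = 4 − 2X.
With p_i = (n_i/n_T)P, K = p_S^2 / (p_V p_R^3).
Substituting and setting equal to 0.561 bar^-2 gives a polynomial in X; the root in (0,1) is X = 0.645.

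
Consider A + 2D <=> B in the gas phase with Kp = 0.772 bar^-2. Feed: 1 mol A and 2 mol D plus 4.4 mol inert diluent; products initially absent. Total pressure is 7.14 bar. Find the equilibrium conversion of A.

X = 0.495

Basis: 1 mol A initially; let X = conversion of A. Extent ξ = X.
Species balance: n_A = 1 − X; n_D = 2 − 2X; n_B = X; n_I = 4.4 (inert).
Summing: n_T = 7.4 − 2X.
With p_i = (n_i/n_T)P, Kp = p_B / (p_A p_D^2).
This yields a degree-3 equation in X; solving on (0,1), X = 0.495.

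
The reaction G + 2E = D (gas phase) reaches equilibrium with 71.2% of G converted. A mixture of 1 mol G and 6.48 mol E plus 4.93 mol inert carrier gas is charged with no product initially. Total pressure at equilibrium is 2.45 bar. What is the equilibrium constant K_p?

Take 1 mol G as basis and let X be its fractional conversion, so ξ = X.
Species balance: n_G = 1 − X; n_E = 6.48 − 2X; n_D = X; n_I = 4.93 (inert).
Total moles n_T = 12.4 − 2X.
At X = 0.712: n_G = 0.288, n_E = 5.06, n_D = 0.712, n_T = 11.
p_i = (n_i/n_T)·P. K_p = p_D / (p_G p_E^2) = 1.94 bar^-2.

K_p = 1.94 bar^-2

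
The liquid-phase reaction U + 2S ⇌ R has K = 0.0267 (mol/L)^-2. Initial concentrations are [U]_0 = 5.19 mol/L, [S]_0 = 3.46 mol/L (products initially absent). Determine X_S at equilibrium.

X = 0.354

Let X = conversion of S; extent ξ = 3.46X/2 mol/L.
Concentrations: [U] = 5.19 − 1.73X; [S] = 3.46 − 3.46X; [R] = 1.73X.
K = [R] / ([U] [S]^2).
Equating to 0.0267 (mol/L)^-2: the physical root is X = 0.354.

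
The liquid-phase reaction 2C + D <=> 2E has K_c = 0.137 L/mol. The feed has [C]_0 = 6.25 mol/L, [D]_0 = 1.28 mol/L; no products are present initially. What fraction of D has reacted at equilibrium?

X = 0.540

Let X = conversion of D; extent ξ = 1.28·X mol/L.
Concentrations: [C] = 6.25 − 2.56X; [D] = 1.28 − 1.28X; [E] = 2.56X.
K_c = [E]^2 / ([C]^2 [D]).
Solving K_c = 0.137 for X ∈ (0,1): X = 0.540.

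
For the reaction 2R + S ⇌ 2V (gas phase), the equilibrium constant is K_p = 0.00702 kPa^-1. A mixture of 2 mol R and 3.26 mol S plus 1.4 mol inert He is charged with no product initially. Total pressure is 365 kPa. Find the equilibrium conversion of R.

Let X = conversion of R (basis 2 mol R); extent of reaction ξ = X.
Species balance: n_R = 2 − 2X; n_S = 3.26 − X; n_V = 2X; n_I = 1.4 (inert).
Summing: n_T = 6.66 − X.
Mole fractions y_i = n_i/n_T; K_p = p_V^2 / (p_R^2 p_S) with p_i = y_i·P.
Equating to 0.00702 kPa^-1 and solving on 0 < X < 1: X = 0.517.

X = 0.517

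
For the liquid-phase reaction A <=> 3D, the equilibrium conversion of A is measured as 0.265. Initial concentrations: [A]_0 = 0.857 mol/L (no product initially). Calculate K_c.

K_c = 0.502 (mol/L)^2

Let X = conversion of A.
Concentrations: [A] = 0.857 − 0.857X; [D] = 2.57X.
At X = 0.265: [A] = 0.63, [D] = 0.681.
K_c = [D]^3 / ([A]) = 0.502 (mol/L)^2.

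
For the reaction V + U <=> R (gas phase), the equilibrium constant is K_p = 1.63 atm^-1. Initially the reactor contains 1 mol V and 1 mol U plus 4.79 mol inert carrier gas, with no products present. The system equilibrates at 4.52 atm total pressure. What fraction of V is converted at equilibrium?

X = 0.407

Take 1 mol V as basis and let X be its fractional conversion, so ξ = X.
Moles: n_V = 1 − X; n_U = 1 − X; n_R = X; n_I = 4.79 (inert).
Total moles n_T = 6.79 − X.
y_i = n_i/n_T, p_i = y_i·P. K_p = p_R / (p_V p_U).
Substituting and setting equal to 1.63 atm^-1 gives a polynomial in X; the root in (0,1) is X = 0.407.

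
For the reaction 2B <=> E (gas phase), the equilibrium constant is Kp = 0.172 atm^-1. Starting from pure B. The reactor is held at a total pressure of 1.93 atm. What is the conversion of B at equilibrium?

X = 0.345

Basis: 1 mol B initially; let X = conversion of B. Extent ξ = 0.5X.
Moles: n_B = 1 − X; n_E = 0.5X.
n_T = Σnᵢ = 1 − 0.5X.
Mole fractions y_i = n_i/n_T; Kp = p_E / (p_B^2) with p_i = y_i·P.
Substituting and setting equal to 0.172 atm^-1 gives a polynomial in X; the root in (0,1) is X = 0.345.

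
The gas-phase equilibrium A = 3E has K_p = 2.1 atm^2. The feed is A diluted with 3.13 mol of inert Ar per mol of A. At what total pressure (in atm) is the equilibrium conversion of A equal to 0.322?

Take 1 mol A as basis and let X be its fractional conversion, so ξ = X.
Mole table: n_A = 1 − X; n_E = 3X; n_I = 3.13 (inert).
n_T = Σnᵢ = 4.13 + 2X.
K_p = p_E^3 / (p_A) with p_i = (n_i/n_T)·P.
At X = 0.322: the mole-fraction product g(X) = Π y_i^ν_i = 0.05834. Since K_p = g(X)·P^{2}, P = (K_p/g)^(1/2) = (2.1/0.05834)^(1/2) = 6 atm.

P = 6 atm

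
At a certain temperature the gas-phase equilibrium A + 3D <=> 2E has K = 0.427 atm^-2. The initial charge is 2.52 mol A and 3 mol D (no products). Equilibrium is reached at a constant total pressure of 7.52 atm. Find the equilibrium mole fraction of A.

y_A = 0.442

Let X = conversion of D (basis 3 mol D); extent of reaction ξ = X.
Species balance: n_A = 2.52 − X; n_D = 3 − 3X; n_E = 2X.
Total moles n_T = 5.52 − 2X.
With p_i = (n_i/n_T)P, K = p_E^2 / (p_A p_D^3).
Substituting and setting equal to 0.427 atm^-2 gives a polynomial in X; the root in (0,1) is X = 0.697.
Then n_A = 1.82, n_T = 4.13, so y_A = 0.442.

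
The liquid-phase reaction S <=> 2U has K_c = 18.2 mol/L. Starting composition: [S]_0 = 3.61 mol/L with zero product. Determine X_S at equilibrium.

X = 0.657

Let X = conversion of S; extent ξ = 3.61·X mol/L.
Concentrations: [S] = 3.61 − 3.61X; [U] = 7.22X.
K_c = [U]^2 / ([S]).
Solving K_c = 18.2 for X ∈ (0,1): X = 0.657.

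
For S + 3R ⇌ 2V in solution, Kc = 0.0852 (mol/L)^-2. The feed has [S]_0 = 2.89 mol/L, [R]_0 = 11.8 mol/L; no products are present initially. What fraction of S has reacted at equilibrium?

X = 0.685

Let X = conversion of S; extent ξ = 2.89·X mol/L.
Concentrations: [S] = 2.89 − 2.89X; [R] = 11.8 − 8.67X; [V] = 5.78X.
Kc = [V]^2 / ([S] [R]^3).
This equals 0.0852 at X = 0.685 (the root in 0 < X < 1).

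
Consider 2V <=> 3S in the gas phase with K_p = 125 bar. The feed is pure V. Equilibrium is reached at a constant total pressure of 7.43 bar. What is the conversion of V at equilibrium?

X = 0.751

Basis: 1 mol V initially; let X = conversion of V. Extent ξ = 0.5X.
At extent ξ: n_V = 1 − X; n_S = 1.5X.
Total moles n_T = 1 + 0.5X.
y_i = n_i/n_T, p_i = y_i·P. K_p = p_S^3 / (p_V^2).
This yields a degree-3 equation in X; solving on (0,1), X = 0.751.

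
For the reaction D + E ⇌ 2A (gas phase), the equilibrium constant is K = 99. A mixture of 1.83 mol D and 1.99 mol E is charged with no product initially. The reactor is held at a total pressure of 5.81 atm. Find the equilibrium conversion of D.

Basis: 1.83 mol D initially; let X = conversion of D. Extent ξ = 1.83X.
At extent ξ: n_D = 1.83 − 1.83X; n_E = 1.99 − 1.83X; n_A = 3.66X.
n_T stays at 3.82 (no change in mole number).
With p_i = (n_i/n_T)P, K = p_A^2 / (p_D p_E).
Substituting and setting equal to 99 gives a polynomial in X; the root in (0,1) is X = 0.865.

X = 0.865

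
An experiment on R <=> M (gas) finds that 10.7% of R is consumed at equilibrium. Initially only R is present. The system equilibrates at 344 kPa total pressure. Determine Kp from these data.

Let X = conversion of R (basis 1 mol R); extent of reaction ξ = X.
At extent ξ: n_R = 1 − X; n_M = X.
Since Δν = 0, n_T = 1 throughout.
At X = 0.107: n_R = 0.893, n_M = 0.107, n_T = 1.
p_i = (n_i/n_T)·P. Kp = p_M / (p_R) = 0.12.

Kp = 0.12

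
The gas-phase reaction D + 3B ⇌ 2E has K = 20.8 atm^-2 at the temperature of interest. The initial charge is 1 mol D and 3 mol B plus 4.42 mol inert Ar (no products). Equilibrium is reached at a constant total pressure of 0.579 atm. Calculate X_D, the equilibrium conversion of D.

Take 1 mol D as basis and let X be its fractional conversion, so ξ = X.
Moles: n_D = 1 − X; n_B = 3 − 3X; n_E = 2X; n_I = 4.42 (inert).
n_T = Σnᵢ = 8.42 − 2X.
Mole fractions y_i = n_i/n_T; K = p_E^2 / (p_D p_B^3) with p_i = y_i·P.
Equating to 20.8 atm^-2 and solving on 0 < X < 1: X = 0.362.

X = 0.362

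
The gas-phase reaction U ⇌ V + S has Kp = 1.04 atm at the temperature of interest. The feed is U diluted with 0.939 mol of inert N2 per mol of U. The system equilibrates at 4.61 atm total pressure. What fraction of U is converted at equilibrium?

Take 1 mol U as basis and let X be its fractional conversion, so ξ = X.
Species balance: n_U = 1 − X; n_V = X; n_S = X; n_I = 0.939 (inert).
n_T = Σnᵢ = 1.94 + X.
y_i = n_i/n_T, p_i = y_i·P. Kp = p_V p_S / (p_U).
This yields a degree-2 equation in X; solving on (0,1), X = 0.517.

X = 0.517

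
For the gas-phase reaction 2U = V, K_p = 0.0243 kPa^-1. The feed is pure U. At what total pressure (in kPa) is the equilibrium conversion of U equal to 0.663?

P = 80.3 kPa

Take 1 mol U as basis and let X be its fractional conversion, so ξ = 0.5X.
Moles: n_U = 1 − X; n_V = 0.5X.
Total moles n_T = 1 − 0.5X.
K_p = p_V / (p_U^2) with p_i = (n_i/n_T)·P.
At X = 0.663: the mole-fraction product g(X) = Π y_i^ν_i = 1.951. Since K_p = g(X)·P^{-1}, P = (g/K_p)^(1/1) = (1.951/0.0243)^(1/1) = 80.3 kPa.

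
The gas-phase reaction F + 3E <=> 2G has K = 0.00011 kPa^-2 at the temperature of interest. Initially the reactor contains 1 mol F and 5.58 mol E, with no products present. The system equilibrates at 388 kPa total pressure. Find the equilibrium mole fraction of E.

y_E = 0.621

Basis: 1 mol F initially; let X = conversion of F. Extent ξ = X.
Mole table: n_F = 1 − X; n_E = 5.58 − 3X; n_G = 2X.
Total moles n_T = 6.58 − 2X.
With p_i = (n_i/n_T)P, K = p_G^2 / (p_F p_E^3).
Substituting and setting equal to 0.00011 kPa^-2 gives a polynomial in X; the root in (0,1) is X = 0.850.
Then n_E = 3.03, n_T = 4.88, so y_E = 0.621.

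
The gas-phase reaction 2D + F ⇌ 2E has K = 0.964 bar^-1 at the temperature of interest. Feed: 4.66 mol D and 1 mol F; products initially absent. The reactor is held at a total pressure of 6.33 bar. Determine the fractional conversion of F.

X = 0.790

Take 1 mol F as basis and let X be its fractional conversion, so ξ = X.
Mole table: n_D = 4.66 − 2X; n_F = 1 − X; n_E = 2X.
Total moles n_T = 5.66 − X.
y_i = n_i/n_T, p_i = y_i·P. K = p_E^2 / (p_D^2 p_F).
Setting this equal to 0.964 bar^-1 and taking the physical root (0 < X < 1) gives X = 0.790.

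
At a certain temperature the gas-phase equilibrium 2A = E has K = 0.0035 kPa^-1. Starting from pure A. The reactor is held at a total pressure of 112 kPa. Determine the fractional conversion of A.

X = 0.376

Let X = conversion of A (basis 1 mol A); extent of reaction ξ = 0.5X.
Species balance: n_A = 1 − X; n_E = 0.5X.
Summing: n_T = 1 − 0.5X.
With p_i = (n_i/n_T)P, K = p_E / (p_A^2).
This yields a degree-2 equation in X; solving on (0,1), X = 0.376.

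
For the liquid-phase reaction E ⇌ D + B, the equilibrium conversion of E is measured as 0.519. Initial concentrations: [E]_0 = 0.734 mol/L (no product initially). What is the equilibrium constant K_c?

Let X = conversion of E.
Concentrations: [E] = 0.734 − 0.734X; [D] = 0.734X; [B] = 0.734X.
At X = 0.519: [E] = 0.353, [D] = 0.381, [B] = 0.381.
K_c = [D] [B] / ([E]) = 0.411 mol/L.

K_c = 0.411 mol/L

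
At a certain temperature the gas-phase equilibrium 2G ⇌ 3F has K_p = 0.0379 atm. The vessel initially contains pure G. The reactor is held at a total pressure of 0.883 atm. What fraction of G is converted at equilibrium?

X = 0.207

Take 1 mol G as basis and let X be its fractional conversion, so ξ = 0.5X.
Species balance: n_G = 1 − X; n_F = 1.5X.
Total moles n_T = 1 + 0.5X.
y_i = n_i/n_T, p_i = y_i·P. K_p = p_F^3 / (p_G^2).
Equating to 0.0379 atm and solving on 0 < X < 1: X = 0.207.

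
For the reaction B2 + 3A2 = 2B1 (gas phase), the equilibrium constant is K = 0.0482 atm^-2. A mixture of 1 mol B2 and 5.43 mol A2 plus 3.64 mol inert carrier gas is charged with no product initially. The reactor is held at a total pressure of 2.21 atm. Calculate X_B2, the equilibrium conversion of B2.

Basis: 1 mol B2 initially; let X = conversion of B2. Extent ξ = X.
Species balance: n_B2 = 1 − X; n_A2 = 5.43 − 3X; n_B1 = 2X; n_I = 3.64 (inert).
n_T = Σnᵢ = 10.1 − 2X.
y_i = n_i/n_T, p_i = y_i·P. K = p_B1^2 / (p_B2 p_A2^3).
Substituting and setting equal to 0.0482 atm^-2 gives a polynomial in X; the root in (0,1) is X = 0.229.

X = 0.229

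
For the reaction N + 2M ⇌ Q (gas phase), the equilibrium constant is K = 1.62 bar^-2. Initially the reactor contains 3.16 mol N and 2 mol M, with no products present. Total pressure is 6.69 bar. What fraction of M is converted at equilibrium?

X = 0.876

Basis: 2 mol M initially; let X = conversion of M. Extent ξ = X.
Mole table: n_N = 3.16 − X; n_M = 2 − 2X; n_Q = X.
Summing: n_T = 5.16 − 2X.
With p_i = (n_i/n_T)P, K = p_Q / (p_N p_M^2).
Setting this equal to 1.62 bar^-2 and taking the physical root (0 < X < 1) gives X = 0.876.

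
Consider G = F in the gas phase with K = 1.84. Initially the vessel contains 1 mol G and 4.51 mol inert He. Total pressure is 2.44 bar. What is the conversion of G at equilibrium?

X = 0.648

Basis: 1 mol G initially; let X = conversion of G. Extent ξ = X.
Mole table: n_G = 1 − X; n_F = X; n_I = 4.51 (inert).
n_T stays at 5.51 (no change in mole number).
With p_i = (n_i/n_T)P, K = p_F / (p_G).
Equating to 1.84 and solving on 0 < X < 1: X = 0.648.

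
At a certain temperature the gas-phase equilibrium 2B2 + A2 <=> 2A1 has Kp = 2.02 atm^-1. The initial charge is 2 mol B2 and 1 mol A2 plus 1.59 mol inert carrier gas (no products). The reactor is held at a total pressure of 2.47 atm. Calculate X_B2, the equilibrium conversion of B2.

X = 0.449

Take 2 mol B2 as basis and let X be its fractional conversion, so ξ = X.
Mole table: n_B2 = 2 − 2X; n_A2 = 1 − X; n_A1 = 2X; n_I = 1.59 (inert).
n_T = Σnᵢ = 4.59 − X.
y_i = n_i/n_T, p_i = y_i·P. Kp = p_A1^2 / (p_B2^2 p_A2).
Equating to 2.02 atm^-1 and solving on 0 < X < 1: X = 0.449.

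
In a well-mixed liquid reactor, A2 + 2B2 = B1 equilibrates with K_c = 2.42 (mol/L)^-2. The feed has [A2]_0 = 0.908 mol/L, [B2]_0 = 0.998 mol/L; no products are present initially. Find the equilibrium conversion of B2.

X = 0.567

Let X = conversion of B2; extent ξ = 0.998X/2 mol/L.
Concentrations: [A2] = 0.908 − 0.499X; [B2] = 0.998 − 0.998X; [B1] = 0.499X.
K_c = [B1] / ([A2] [B2]^2).
Setting equal to 2.42 and solving for X on (0,1) gives X = 0.567.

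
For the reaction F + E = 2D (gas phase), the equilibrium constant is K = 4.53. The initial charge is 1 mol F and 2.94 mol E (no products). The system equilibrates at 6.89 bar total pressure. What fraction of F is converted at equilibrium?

X = 0.764

Let X = conversion of F (basis 1 mol F); extent of reaction ξ = X.
At extent ξ: n_F = 1 − X; n_E = 2.94 − X; n_D = 2X.
Total moles n_T = 3.94 (Δν = 0, constant).
With p_i = (n_i/n_T)P, K = p_D^2 / (p_F p_E).
Substituting and setting equal to 4.53 gives a polynomial in X; the root in (0,1) is X = 0.764.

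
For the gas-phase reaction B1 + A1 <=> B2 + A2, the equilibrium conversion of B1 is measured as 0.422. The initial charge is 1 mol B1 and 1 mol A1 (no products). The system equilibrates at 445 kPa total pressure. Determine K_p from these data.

K_p = 0.533

Basis: 1 mol B1 initially; let X = conversion of B1. Extent ξ = X.
Species balance: n_B1 = 1 − X; n_A1 = 1 − X; n_B2 = X; n_A2 = X.
n_T stays at 2 (no change in mole number).
At X = 0.422: n_B1 = 0.578, n_A1 = 0.578, n_B2 = 0.422, n_A2 = 0.422, n_T = 2.
p_i = (n_i/n_T)·P. K_p = p_B2 p_A2 / (p_B1 p_A1) = 0.533.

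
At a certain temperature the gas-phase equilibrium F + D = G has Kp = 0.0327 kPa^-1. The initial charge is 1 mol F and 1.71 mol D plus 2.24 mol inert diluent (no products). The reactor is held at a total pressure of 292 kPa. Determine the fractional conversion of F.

X = 0.695

Basis: 1 mol F initially; let X = conversion of F. Extent ξ = X.
Moles: n_F = 1 − X; n_D = 1.71 − X; n_G = X; n_I = 2.24 (inert).
Total moles n_T = 4.95 − X.
With p_i = (n_i/n_T)P, Kp = p_G / (p_F p_D).
Equating to 0.0327 kPa^-1 and solving on 0 < X < 1: X = 0.695.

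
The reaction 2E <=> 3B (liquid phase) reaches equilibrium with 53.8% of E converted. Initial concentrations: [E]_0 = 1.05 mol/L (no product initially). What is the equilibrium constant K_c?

Let X = conversion of E.
Concentrations: [E] = 1.05 − 1.05X; [B] = 1.58X.
At X = 0.538: [E] = 0.485, [B] = 0.847.
K_c = [B]^3 / ([E]^2) = 2.59 mol/L.

K_c = 2.59 mol/L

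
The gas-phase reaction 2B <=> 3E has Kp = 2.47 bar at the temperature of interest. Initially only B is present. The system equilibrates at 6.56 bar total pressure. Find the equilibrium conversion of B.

Take 1 mol B as basis and let X be its fractional conversion, so ξ = 0.5X.
Moles: n_B = 1 − X; n_E = 1.5X.
Total moles n_T = 1 + 0.5X.
Mole fractions y_i = n_i/n_T; Kp = p_E^3 / (p_B^2) with p_i = y_i·P.
This yields a degree-3 equation in X; solving on (0,1), X = 0.373.

X = 0.373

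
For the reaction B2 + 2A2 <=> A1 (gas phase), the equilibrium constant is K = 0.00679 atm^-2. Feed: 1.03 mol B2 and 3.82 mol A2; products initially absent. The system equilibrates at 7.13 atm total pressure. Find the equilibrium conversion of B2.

X = 0.170

Take 1.03 mol B2 as basis and let X be its fractional conversion, so ξ = 1.03X.
Species balance: n_B2 = 1.03 − 1.03X; n_A2 = 3.82 − 2.06X; n_A1 = 1.03X.
Summing: n_T = 4.85 − 2.06X.
y_i = n_i/n_T, p_i = y_i·P. K = p_A1 / (p_B2 p_A2^2).
This yields a degree-3 equation in X; solving on (0,1), X = 0.170.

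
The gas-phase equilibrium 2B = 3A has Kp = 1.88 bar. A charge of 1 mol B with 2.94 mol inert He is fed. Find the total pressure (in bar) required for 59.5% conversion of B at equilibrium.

Take 1 mol B as basis and let X be its fractional conversion, so ξ = 0.5X.
Moles: n_B = 1 − X; n_A = 1.5X; n_I = 2.94 (inert).
n_T = Σnᵢ = 3.94 + 0.5X.
Kp = p_A^3 / (p_B^2) with p_i = (n_i/n_T)·P.
At X = 0.595: the mole-fraction product g(X) = Π y_i^ν_i = 1.023. Since Kp = g(X)·P^{1}, P = (Kp/g)^(1/1) = (1.88/1.023)^(1/1) = 1.84 bar.

P = 1.84 bar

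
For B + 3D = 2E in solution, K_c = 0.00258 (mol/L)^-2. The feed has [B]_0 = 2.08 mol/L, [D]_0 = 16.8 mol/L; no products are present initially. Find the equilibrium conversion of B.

Let X = conversion of B; extent ξ = 2.08·X mol/L.
Concentrations: [B] = 2.08 − 2.08X; [D] = 16.8 − 6.24X; [E] = 4.16X.
K_c = [E]^2 / ([B] [D]^3).
Solving K_c = 0.00258 for X ∈ (0,1): X = 0.563.

X = 0.563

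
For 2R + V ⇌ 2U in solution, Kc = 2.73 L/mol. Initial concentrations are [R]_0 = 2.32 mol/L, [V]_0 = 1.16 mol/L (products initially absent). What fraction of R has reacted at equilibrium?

Let X = conversion of R; extent ξ = 2.32X/2 mol/L.
Concentrations: [R] = 2.32 − 2.32X; [V] = 1.16 − 1.16X; [U] = 2.32X.
Kc = [U]^2 / ([R]^2 [V]).
Solving Kc = 2.73 for X ∈ (0,1): X = 0.545.

X = 0.545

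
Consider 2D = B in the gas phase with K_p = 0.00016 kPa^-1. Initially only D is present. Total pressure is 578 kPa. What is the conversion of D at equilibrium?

Let X = conversion of D (basis 1 mol D); extent of reaction ξ = 0.5X.
Moles: n_D = 1 − X; n_B = 0.5X.
Summing: n_T = 1 − 0.5X.
With p_i = (n_i/n_T)P, K_p = p_B / (p_D^2).
Equating to 0.00016 kPa^-1 and solving on 0 < X < 1: X = 0.146.

X = 0.146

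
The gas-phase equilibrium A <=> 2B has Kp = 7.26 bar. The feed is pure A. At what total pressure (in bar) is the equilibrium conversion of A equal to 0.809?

Let X = conversion of A (basis 1 mol A); extent of reaction ξ = X.
At extent ξ: n_A = 1 − X; n_B = 2X.
Total moles n_T = 1 + X.
Kp = p_B^2 / (p_A) with p_i = (n_i/n_T)·P.
At X = 0.809: the mole-fraction product g(X) = Π y_i^ν_i = 7.577. Since Kp = g(X)·P^{1}, P = (Kp/g)^(1/1) = (7.26/7.577)^(1/1) = 0.958 bar.

P = 0.958 bar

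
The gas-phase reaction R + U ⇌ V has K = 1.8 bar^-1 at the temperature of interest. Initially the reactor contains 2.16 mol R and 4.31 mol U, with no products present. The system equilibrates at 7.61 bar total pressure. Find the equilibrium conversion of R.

X = 0.878

Take 2.16 mol R as basis and let X be its fractional conversion, so ξ = 2.16X.
Mole table: n_R = 2.16 − 2.16X; n_U = 4.31 − 2.16X; n_V = 2.16X.
Summing: n_T = 6.47 − 2.16X.
y_i = n_i/n_T, p_i = y_i·P. K = p_V / (p_R p_U).
This yields a degree-2 equation in X; solving on (0,1), X = 0.878.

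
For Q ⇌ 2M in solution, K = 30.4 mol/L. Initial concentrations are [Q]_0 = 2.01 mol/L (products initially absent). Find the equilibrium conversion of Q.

X = 0.822

Let X = conversion of Q; extent ξ = 2.01·X mol/L.
Concentrations: [Q] = 2.01 − 2.01X; [M] = 4.02X.
K = [M]^2 / ([Q]).
This equals 30.4 at X = 0.822 (the root in 0 < X < 1).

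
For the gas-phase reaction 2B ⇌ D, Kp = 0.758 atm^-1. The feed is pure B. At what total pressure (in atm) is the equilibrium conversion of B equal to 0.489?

P = 0.933 atm

Take 1 mol B as basis and let X be its fractional conversion, so ξ = 0.5X.
At extent ξ: n_B = 1 − X; n_D = 0.5X.
Summing: n_T = 1 − 0.5X.
Kp = p_D / (p_B^2) with p_i = (n_i/n_T)·P.
At X = 0.489: the mole-fraction product g(X) = Π y_i^ν_i = 0.7074. Since Kp = g(X)·P^{-1}, P = (g/Kp)^(1/1) = (0.7074/0.758)^(1/1) = 0.933 atm.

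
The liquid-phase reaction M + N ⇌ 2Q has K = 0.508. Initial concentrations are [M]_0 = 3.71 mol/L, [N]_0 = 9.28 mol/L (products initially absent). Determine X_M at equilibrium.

X = 0.400

Let X = conversion of M; extent ξ = 3.71·X mol/L.
Concentrations: [M] = 3.71 − 3.71X; [N] = 9.28 − 3.71X; [Q] = 7.42X.
K = [Q]^2 / ([M] [N]).
Solving K = 0.508 for X ∈ (0,1): X = 0.400.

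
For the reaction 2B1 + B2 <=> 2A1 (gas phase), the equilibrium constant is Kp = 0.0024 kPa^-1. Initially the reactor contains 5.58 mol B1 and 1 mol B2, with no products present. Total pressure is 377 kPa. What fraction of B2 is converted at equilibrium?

Basis: 1 mol B2 initially; let X = conversion of B2. Extent ξ = X.
Species balance: n_B1 = 5.58 − 2X; n_B2 = 1 − X; n_A1 = 2X.
Summing: n_T = 6.58 − X.
y_i = n_i/n_T, p_i = y_i·P. Kp = p_A1^2 / (p_B1^2 p_B2).
Equating to 0.0024 kPa^-1 and solving on 0 < X < 1: X = 0.567.

X = 0.567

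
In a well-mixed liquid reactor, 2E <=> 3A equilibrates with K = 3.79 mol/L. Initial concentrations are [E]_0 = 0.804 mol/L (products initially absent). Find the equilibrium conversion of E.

Let X = conversion of E; extent ξ = 0.804X/2 mol/L.
Concentrations: [E] = 0.804 − 0.804X; [A] = 1.21X.
K = [A]^3 / ([E]^2).
This equals 3.79 at X = 0.603 (the root in 0 < X < 1).

X = 0.603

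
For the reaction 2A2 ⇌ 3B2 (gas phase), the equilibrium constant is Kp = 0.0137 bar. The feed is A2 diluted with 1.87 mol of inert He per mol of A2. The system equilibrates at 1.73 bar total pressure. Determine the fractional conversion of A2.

X = 0.169

Take 1 mol A2 as basis and let X be its fractional conversion, so ξ = 0.5X.
Mole table: n_A2 = 1 − X; n_B2 = 1.5X; n_I = 1.87 (inert).
Summing: n_T = 2.87 + 0.5X.
With p_i = (n_i/n_T)P, Kp = p_B2^3 / (p_A2^2).
Setting this equal to 0.0137 bar and taking the physical root (0 < X < 1) gives X = 0.169.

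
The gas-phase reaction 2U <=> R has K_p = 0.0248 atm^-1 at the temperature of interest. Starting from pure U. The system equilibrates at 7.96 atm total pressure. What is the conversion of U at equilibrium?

Take 1 mol U as basis and let X be its fractional conversion, so ξ = 0.5X.
At extent ξ: n_U = 1 − X; n_R = 0.5X.
Total moles n_T = 1 − 0.5X.
With p_i = (n_i/n_T)P, K_p = p_R / (p_U^2).
This yields a degree-2 equation in X; solving on (0,1), X = 0.252.

X = 0.252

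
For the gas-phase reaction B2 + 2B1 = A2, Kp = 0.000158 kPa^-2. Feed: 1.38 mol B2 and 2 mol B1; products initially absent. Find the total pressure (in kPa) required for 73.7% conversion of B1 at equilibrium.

P = 309 kPa

Take 2 mol B1 as basis and let X be its fractional conversion, so ξ = X.
Moles: n_B2 = 1.38 − X; n_B1 = 2 − 2X; n_A2 = X.
Total moles n_T = 3.38 − 2X.
Kp = p_A2 / (p_B2 p_B1^2) with p_i = (n_i/n_T)·P.
At X = 0.737: the mole-fraction product g(X) = Π y_i^ν_i = 15.05. Since Kp = g(X)·P^{-2}, P = (g/Kp)^(1/2) = (15.05/0.000158)^(1/2) = 309 kPa.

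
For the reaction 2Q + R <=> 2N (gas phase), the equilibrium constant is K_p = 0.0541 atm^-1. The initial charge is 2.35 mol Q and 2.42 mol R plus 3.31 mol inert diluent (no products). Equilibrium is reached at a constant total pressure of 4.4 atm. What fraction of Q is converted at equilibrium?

Take 2.35 mol Q as basis and let X be its fractional conversion, so ξ = 1.18X.
At extent ξ: n_Q = 2.35 − 2.35X; n_R = 2.42 − 1.18X; n_N = 2.35X; n_I = 3.31 (inert).
Total moles n_T = 8.08 − 1.18X.
Mole fractions y_i = n_i/n_T; K_p = p_N^2 / (p_Q^2 p_R) with p_i = y_i·P.
Substituting and setting equal to 0.0541 atm^-1 gives a polynomial in X; the root in (0,1) is X = 0.205.

X = 0.205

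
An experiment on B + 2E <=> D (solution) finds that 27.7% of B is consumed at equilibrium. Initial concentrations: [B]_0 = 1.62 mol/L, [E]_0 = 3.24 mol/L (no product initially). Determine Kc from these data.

Let X = conversion of B.
Concentrations: [B] = 1.62 − 1.62X; [E] = 3.24 − 3.24X; [D] = 1.62X.
At X = 0.277: [B] = 1.17, [E] = 2.34, [D] = 0.449.
Kc = [D] / ([B] [E]^2) = 0.0698 (mol/L)^-2.

Kc = 0.0698 (mol/L)^-2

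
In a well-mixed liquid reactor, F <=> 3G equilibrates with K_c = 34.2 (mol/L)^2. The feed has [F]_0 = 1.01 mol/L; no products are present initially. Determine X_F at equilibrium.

Let X = conversion of F; extent ξ = 1.01·X mol/L.
Concentrations: [F] = 1.01 − 1.01X; [G] = 3.03X.
K_c = [G]^3 / ([F]).
Setting equal to 34.2 and solving for X on (0,1) gives X = 0.711.

X = 0.711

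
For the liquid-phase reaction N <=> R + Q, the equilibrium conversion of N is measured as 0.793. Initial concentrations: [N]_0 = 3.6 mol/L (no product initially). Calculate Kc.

Let X = conversion of N.
Concentrations: [N] = 3.6 − 3.6X; [R] = 3.6X; [Q] = 3.6X.
At X = 0.793: [N] = 0.745, [R] = 2.85, [Q] = 2.85.
Kc = [R] [Q] / ([N]) = 10.9 mol/L.

Kc = 10.9 mol/L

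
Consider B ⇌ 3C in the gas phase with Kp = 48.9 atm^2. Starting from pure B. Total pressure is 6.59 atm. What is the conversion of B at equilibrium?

X = 0.435

Take 1 mol B as basis and let X be its fractional conversion, so ξ = X.
Species balance: n_B = 1 − X; n_C = 3X.
Total moles n_T = 1 + 2X.
With p_i = (n_i/n_T)P, Kp = p_C^3 / (p_B).
Equating to 48.9 atm^2 and solving on 0 < X < 1: X = 0.435.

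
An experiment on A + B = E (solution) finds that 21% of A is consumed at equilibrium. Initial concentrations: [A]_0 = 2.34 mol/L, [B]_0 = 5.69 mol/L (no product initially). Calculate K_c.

K_c = 0.0511 L/mol

Let X = conversion of A.
Concentrations: [A] = 2.34 − 2.34X; [B] = 5.69 − 2.34X; [E] = 2.34X.
At X = 0.21: [A] = 1.85, [B] = 5.2, [E] = 0.491.
K_c = [E] / ([A] [B]) = 0.0511 L/mol.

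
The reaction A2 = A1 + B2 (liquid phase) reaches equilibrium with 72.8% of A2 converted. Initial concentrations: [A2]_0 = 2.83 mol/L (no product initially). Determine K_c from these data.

Let X = conversion of A2.
Concentrations: [A2] = 2.83 − 2.83X; [A1] = 2.83X; [B2] = 2.83X.
At X = 0.728: [A2] = 0.77, [A1] = 2.06, [B2] = 2.06.
K_c = [A1] [B2] / ([A2]) = 5.51 mol/L.

K_c = 5.51 mol/L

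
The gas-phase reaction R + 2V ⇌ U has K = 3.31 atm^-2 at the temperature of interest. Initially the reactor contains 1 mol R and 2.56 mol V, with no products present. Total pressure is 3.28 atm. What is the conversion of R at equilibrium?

X = 0.877

Basis: 1 mol R initially; let X = conversion of R. Extent ξ = X.
Moles: n_R = 1 − X; n_V = 2.56 − 2X; n_U = X.
Total moles n_T = 3.56 − 2X.
y_i = n_i/n_T, p_i = y_i·P. K = p_U / (p_R p_V^2).
This yields a degree-3 equation in X; solving on (0,1), X = 0.877.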